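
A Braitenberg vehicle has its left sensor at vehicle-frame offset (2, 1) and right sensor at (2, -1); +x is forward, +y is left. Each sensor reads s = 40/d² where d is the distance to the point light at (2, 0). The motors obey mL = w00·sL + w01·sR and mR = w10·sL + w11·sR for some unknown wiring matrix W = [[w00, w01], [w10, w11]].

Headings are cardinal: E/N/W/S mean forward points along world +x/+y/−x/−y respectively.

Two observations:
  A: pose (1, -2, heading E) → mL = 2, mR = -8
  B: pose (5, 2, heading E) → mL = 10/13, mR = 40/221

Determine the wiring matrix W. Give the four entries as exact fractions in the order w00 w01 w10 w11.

0 1/2 -1/2 1/2

obs A: pose=(1,-2,E) → sL=20, sR=4, mL=2, mR=-8
obs B: pose=(5,2,E) → sL=20/17, sR=20/13, mL=10/13, mR=40/221
sensor matrix S = [[20, 4], [20/17, 20/13]]; det S = 5760/221
solve [mL_A; mL_B] = S·[w00; w01] and [mR_A; mR_B] = S·[w10; w11]:
  w00 = 0, w01 = 1/2, w10 = -1/2, w11 = 1/2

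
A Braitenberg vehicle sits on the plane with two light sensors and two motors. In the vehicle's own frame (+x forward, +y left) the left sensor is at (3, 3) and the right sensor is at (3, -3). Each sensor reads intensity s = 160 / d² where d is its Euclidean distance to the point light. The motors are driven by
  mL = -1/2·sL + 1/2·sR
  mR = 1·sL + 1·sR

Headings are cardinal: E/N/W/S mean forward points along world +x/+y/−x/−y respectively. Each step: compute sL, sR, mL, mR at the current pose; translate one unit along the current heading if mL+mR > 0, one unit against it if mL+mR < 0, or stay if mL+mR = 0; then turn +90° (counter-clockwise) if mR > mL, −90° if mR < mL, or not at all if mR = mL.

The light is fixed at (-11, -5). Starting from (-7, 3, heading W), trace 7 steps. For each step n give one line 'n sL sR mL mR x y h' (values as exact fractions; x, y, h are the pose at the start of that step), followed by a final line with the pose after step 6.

n=0: pose=(-7,3,W); sL=80/13, sR=80/61; mL=-1920/793, mR=5920/793; mL+mR=4000/793 → advance +1; mR−mL=7840/793 → turn +1·90°
n=1: pose=(-8,3,S); sL=160/61, sR=32/5; mL=576/305, mR=2752/305; mL+mR=3328/305 → advance +1; mR−mL=2176/305 → turn +1·90°
n=2: pose=(-8,2,E); sL=20/17, sR=40/13; mL=210/221, mR=940/221; mL+mR=1150/221 → advance +1; mR−mL=730/221 → turn +1·90°
n=3: pose=(-7,2,N); sL=160/101, sR=160/149; mL=-3840/15049, mR=40000/15049; mL+mR=36160/15049 → advance +1; mR−mL=43840/15049 → turn +1·90°
n=4: pose=(-7,3,W); sL=80/13, sR=80/61; mL=-1920/793, mR=5920/793; mL+mR=4000/793 → advance +1; mR−mL=7840/793 → turn +1·90°
n=5: pose=(-8,3,S); sL=160/61, sR=32/5; mL=576/305, mR=2752/305; mL+mR=3328/305 → advance +1; mR−mL=2176/305 → turn +1·90°
n=6: pose=(-8,2,E); sL=20/17, sR=40/13; mL=210/221, mR=940/221; mL+mR=1150/221 → advance +1; mR−mL=730/221 → turn +1·90°

0 80/13 80/61 -1920/793 5920/793 -7 3 W
1 160/61 32/5 576/305 2752/305 -8 3 S
2 20/17 40/13 210/221 940/221 -8 2 E
3 160/101 160/149 -3840/15049 40000/15049 -7 2 N
4 80/13 80/61 -1920/793 5920/793 -7 3 W
5 160/61 32/5 576/305 2752/305 -8 3 S
6 20/17 40/13 210/221 940/221 -8 2 E
final -7 2 N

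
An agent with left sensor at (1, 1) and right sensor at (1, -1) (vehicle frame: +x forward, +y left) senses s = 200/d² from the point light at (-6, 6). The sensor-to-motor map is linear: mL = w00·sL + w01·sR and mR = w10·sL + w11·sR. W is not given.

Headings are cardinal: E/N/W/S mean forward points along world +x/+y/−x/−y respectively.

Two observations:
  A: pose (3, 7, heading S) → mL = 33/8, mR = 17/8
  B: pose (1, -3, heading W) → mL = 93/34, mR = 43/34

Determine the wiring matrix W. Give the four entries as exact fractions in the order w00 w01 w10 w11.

1/2 1 -1/2 1

obs A: pose=(3,7,S) → sL=2, sR=25/8, mL=33/8, mR=17/8
obs B: pose=(1,-3,W) → sL=25/17, sR=2, mL=93/34, mR=43/34
sensor matrix S = [[2, 25/8], [25/17, 2]]; det S = -81/136
solve [mL_A; mL_B] = S·[w00; w01] and [mR_A; mR_B] = S·[w10; w11]:
  w00 = 1/2, w01 = 1, w10 = -1/2, w11 = 1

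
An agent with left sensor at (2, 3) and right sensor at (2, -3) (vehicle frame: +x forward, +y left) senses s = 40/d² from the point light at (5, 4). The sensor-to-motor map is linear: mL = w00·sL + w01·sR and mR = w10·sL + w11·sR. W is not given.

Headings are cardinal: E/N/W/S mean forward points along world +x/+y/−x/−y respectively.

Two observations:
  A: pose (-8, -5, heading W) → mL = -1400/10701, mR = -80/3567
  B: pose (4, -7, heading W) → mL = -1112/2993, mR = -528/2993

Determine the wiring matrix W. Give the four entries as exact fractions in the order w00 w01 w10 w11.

-1/2 -1/2 1/2 -1/2

obs A: pose=(-8,-5,W) → sL=40/369, sR=40/261, mL=-1400/10701, mR=-80/3567
obs B: pose=(4,-7,W) → sL=8/41, sR=40/73, mL=-1112/2993, mR=-528/2993
sensor matrix S = [[40/369, 40/261], [8/41, 40/73]]; det S = 2560/86797
solve [mL_A; mL_B] = S·[w00; w01] and [mR_A; mR_B] = S·[w10; w11]:
  w00 = -1/2, w01 = -1/2, w10 = 1/2, w11 = -1/2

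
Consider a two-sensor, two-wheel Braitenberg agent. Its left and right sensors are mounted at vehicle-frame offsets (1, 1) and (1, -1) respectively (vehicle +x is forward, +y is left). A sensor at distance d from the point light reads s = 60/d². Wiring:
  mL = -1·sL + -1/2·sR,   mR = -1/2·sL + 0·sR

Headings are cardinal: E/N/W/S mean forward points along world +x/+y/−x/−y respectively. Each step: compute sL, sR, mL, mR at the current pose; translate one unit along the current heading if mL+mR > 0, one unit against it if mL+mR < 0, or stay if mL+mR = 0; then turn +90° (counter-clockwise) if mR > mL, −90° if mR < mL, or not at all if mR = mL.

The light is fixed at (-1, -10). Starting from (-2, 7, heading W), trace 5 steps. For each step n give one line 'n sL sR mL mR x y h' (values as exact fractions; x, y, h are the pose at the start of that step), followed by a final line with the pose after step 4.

0 3/13 15/82 -687/2132 -3/26 -2 7 W
1 60/257 60/257 -90/257 -30/257 -1 7 S
2 30/181 6/29 -1413/5249 -15/181 -1 8 E
3 12/73 60/361 -6522/26353 -6/73 -2 8 N
4 3/13 15/82 -687/2132 -3/26 -2 7 W
final -1 7 S

n=0: pose=(-2,7,W); sL=3/13, sR=15/82; mL=-687/2132, mR=-3/26; mL+mR=-933/2132 → advance -1; mR−mL=441/2132 → turn +1·90°
n=1: pose=(-1,7,S); sL=60/257, sR=60/257; mL=-90/257, mR=-30/257; mL+mR=-120/257 → advance -1; mR−mL=60/257 → turn +1·90°
n=2: pose=(-1,8,E); sL=30/181, sR=6/29; mL=-1413/5249, mR=-15/181; mL+mR=-1848/5249 → advance -1; mR−mL=978/5249 → turn +1·90°
n=3: pose=(-2,8,N); sL=12/73, sR=60/361; mL=-6522/26353, mR=-6/73; mL+mR=-8688/26353 → advance -1; mR−mL=4356/26353 → turn +1·90°
n=4: pose=(-2,7,W); sL=3/13, sR=15/82; mL=-687/2132, mR=-3/26; mL+mR=-933/2132 → advance -1; mR−mL=441/2132 → turn +1·90°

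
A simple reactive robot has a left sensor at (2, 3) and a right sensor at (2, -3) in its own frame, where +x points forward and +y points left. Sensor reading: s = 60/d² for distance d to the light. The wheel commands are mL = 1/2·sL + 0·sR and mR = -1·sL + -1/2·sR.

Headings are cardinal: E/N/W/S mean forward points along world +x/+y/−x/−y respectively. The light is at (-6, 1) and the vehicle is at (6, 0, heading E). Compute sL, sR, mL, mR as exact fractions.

3/10 15/53 3/20 -117/265

left sensor world pos  = (8, 3); dL² = 200
right sensor world pos = (8, -3); dR² = 212
sL = 60/200 = 3/10
sR = 60/212 = 15/53
mL = 1/2·sL + 0·sR = 3/20
mR = -1·sL + -1/2·sR = -117/265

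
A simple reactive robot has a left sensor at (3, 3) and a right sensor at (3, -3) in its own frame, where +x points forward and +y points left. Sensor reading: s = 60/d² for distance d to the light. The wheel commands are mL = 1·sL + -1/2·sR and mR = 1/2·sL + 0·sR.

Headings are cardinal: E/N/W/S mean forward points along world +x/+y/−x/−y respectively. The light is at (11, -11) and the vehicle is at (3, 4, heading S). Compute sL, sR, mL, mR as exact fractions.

60/169 12/53 2166/8957 30/169

left sensor world pos  = (6, 1); dL² = 169
right sensor world pos = (0, 1); dR² = 265
sL = 60/169 = 60/169
sR = 60/265 = 12/53
mL = 1·sL + -1/2·sR = 2166/8957
mR = 1/2·sL + 0·sR = 30/169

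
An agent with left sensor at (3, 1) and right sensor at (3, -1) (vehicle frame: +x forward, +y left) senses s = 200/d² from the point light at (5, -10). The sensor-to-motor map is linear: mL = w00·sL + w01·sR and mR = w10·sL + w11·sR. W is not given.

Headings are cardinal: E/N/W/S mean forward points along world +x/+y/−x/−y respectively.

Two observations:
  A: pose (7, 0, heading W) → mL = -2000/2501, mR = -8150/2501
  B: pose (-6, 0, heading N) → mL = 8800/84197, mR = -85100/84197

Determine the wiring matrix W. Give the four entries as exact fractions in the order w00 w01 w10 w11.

-1 1 -1 -1/2

obs A: pose=(7,0,W) → sL=100/41, sR=100/61, mL=-2000/2501, mR=-8150/2501
obs B: pose=(-6,0,N) → sL=200/313, sR=200/269, mL=8800/84197, mR=-85100/84197
sensor matrix S = [[100/41, 100/61], [200/313, 200/269]]; det S = 161280000/210576697
solve [mL_A; mL_B] = S·[w00; w01] and [mR_A; mR_B] = S·[w10; w11]:
  w00 = -1, w01 = 1, w10 = -1, w11 = -1/2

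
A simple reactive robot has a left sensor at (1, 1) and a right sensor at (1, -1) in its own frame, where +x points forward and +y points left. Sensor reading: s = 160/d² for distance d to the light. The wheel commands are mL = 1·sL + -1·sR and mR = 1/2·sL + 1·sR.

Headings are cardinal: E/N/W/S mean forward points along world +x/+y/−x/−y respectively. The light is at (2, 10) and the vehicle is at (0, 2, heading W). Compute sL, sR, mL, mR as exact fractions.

left sensor world pos  = (-1, 1); dL² = 90
right sensor world pos = (-1, 3); dR² = 58
sL = 160/90 = 16/9
sR = 160/58 = 80/29
mL = 1·sL + -1·sR = -256/261
mR = 1/2·sL + 1·sR = 952/261

16/9 80/29 -256/261 952/261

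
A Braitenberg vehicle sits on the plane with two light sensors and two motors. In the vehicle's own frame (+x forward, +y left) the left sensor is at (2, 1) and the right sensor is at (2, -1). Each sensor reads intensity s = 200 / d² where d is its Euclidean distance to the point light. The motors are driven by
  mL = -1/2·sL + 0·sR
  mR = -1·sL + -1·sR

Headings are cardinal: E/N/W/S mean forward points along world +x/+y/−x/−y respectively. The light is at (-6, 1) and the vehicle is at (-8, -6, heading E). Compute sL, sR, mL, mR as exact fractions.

50/9 25/8 -25/9 -625/72

left sensor world pos  = (-6, -5); dL² = 36
right sensor world pos = (-6, -7); dR² = 64
sL = 200/36 = 50/9
sR = 200/64 = 25/8
mL = -1/2·sL + 0·sR = -25/9
mR = -1·sL + -1·sR = -625/72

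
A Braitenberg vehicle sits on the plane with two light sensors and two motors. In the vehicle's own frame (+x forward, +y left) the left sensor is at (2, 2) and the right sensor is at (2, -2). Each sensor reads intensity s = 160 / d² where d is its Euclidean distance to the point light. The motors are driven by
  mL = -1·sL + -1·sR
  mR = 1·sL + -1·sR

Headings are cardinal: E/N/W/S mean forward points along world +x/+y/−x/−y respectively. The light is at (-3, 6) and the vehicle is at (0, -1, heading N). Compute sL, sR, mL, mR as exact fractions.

80/13 16/5 -608/65 192/65

left sensor world pos  = (-2, 1); dL² = 26
right sensor world pos = (2, 1); dR² = 50
sL = 160/26 = 80/13
sR = 160/50 = 16/5
mL = -1·sL + -1·sR = -608/65
mR = 1·sL + -1·sR = 192/65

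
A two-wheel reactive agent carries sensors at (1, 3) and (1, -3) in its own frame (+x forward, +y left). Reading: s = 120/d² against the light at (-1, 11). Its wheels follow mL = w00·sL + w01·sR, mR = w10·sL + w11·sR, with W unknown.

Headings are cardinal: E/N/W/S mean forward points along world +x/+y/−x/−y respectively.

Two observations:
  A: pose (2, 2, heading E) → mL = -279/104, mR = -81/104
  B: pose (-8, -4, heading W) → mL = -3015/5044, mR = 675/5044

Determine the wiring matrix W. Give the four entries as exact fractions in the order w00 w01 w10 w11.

-1 -1/2 -1/2 1/2

obs A: pose=(2,2,E) → sL=30/13, sR=3/4, mL=-279/104, mR=-81/104
obs B: pose=(-8,-4,W) → sL=30/97, sR=15/26, mL=-3015/5044, mR=675/5044
sensor matrix S = [[30/13, 3/4], [30/97, 15/26]]; det S = 36045/32786
solve [mL_A; mL_B] = S·[w00; w01] and [mR_A; mR_B] = S·[w10; w11]:
  w00 = -1, w01 = -1/2, w10 = -1/2, w11 = 1/2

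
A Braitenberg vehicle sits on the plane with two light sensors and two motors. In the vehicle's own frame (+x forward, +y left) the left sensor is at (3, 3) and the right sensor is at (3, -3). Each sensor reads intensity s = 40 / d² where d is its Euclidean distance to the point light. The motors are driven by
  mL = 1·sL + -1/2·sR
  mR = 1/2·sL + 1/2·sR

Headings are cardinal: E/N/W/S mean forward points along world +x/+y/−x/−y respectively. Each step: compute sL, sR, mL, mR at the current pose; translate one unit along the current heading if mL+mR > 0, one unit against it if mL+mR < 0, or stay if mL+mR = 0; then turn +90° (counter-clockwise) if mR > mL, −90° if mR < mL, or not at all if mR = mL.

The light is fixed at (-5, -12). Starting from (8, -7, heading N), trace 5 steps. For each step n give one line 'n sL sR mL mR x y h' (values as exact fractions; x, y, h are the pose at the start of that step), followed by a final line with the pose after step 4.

0 10/41 1/8 119/656 121/656 8 -7 N
1 40/109 40/181 5060/19729 5800/19729 8 -6 W
2 20/117 4/9 -2/39 4/13 7 -6 S
3 40/289 40/229 3380/66181 10360/66181 7 -7 E
4 10/41 1/8 119/656 121/656 8 -7 N
final 8 -6 W

n=0: pose=(8,-7,N); sL=10/41, sR=1/8; mL=119/656, mR=121/656; mL+mR=15/41 → advance +1; mR−mL=1/328 → turn +1·90°
n=1: pose=(8,-6,W); sL=40/109, sR=40/181; mL=5060/19729, mR=5800/19729; mL+mR=60/109 → advance +1; mR−mL=740/19729 → turn +1·90°
n=2: pose=(7,-6,S); sL=20/117, sR=4/9; mL=-2/39, mR=4/13; mL+mR=10/39 → advance +1; mR−mL=14/39 → turn +1·90°
n=3: pose=(7,-7,E); sL=40/289, sR=40/229; mL=3380/66181, mR=10360/66181; mL+mR=60/289 → advance +1; mR−mL=6980/66181 → turn +1·90°
n=4: pose=(8,-7,N); sL=10/41, sR=1/8; mL=119/656, mR=121/656; mL+mR=15/41 → advance +1; mR−mL=1/328 → turn +1·90°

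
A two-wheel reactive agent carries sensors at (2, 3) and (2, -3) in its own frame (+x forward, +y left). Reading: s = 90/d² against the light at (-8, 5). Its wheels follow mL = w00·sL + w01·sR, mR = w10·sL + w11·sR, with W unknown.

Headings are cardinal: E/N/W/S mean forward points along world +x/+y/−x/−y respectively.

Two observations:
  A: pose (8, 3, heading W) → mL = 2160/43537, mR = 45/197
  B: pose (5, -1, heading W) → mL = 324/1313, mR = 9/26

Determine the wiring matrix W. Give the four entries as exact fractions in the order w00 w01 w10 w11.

obs A: pose=(8,3,W) → sL=90/221, sR=90/197, mL=2160/43537, mR=45/197
obs B: pose=(5,-1,W) → sL=45/101, sR=9/13, mL=324/1313, mR=9/26
sensor matrix S = [[90/221, 90/197], [45/101, 9/13]]; det S = 4480920/57164081
solve [mL_A; mL_B] = S·[w00; w01] and [mR_A; mR_B] = S·[w10; w11]:
  w00 = -1, w01 = 1, w10 = 0, w11 = 1/2

-1 1 0 1/2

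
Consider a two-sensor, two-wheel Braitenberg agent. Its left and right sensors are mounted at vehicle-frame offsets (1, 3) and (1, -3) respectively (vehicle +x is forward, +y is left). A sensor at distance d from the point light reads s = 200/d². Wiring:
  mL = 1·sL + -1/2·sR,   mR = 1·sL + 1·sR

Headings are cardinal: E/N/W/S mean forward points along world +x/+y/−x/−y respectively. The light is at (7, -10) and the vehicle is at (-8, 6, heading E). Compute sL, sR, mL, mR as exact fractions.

left sensor world pos  = (-7, 9); dL² = 557
right sensor world pos = (-7, 3); dR² = 365
sL = 200/557 = 200/557
sR = 200/365 = 40/73
mL = 1·sL + -1/2·sR = 3460/40661
mR = 1·sL + 1·sR = 36880/40661

200/557 40/73 3460/40661 36880/40661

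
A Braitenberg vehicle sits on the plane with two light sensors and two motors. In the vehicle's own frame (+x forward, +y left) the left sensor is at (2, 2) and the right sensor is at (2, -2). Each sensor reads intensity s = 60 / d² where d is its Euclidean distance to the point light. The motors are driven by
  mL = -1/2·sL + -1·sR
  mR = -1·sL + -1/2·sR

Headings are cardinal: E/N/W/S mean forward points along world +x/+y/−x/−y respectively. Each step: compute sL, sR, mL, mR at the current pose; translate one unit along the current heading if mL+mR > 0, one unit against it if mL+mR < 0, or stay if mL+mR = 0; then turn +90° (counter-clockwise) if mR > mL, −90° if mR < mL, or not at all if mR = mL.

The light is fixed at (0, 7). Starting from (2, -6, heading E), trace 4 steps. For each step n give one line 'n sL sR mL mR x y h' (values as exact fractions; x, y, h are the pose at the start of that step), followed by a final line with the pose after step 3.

n=0: pose=(2,-6,E); sL=60/137, sR=60/241; mL=-15450/33017, mR=-18570/33017; mL+mR=-34020/33017 → advance -1; mR−mL=-3120/33017 → turn -1·90°
n=1: pose=(1,-6,S); sL=10/39, sR=30/113; mL=-1735/4407, mR=-1715/4407; mL+mR=-1150/1469 → advance -1; mR−mL=20/4407 → turn +1·90°
n=2: pose=(1,-5,E); sL=60/109, sR=12/41; mL=-2538/4469, mR=-3114/4469; mL+mR=-5652/4469 → advance -1; mR−mL=-576/4469 → turn -1·90°
n=3: pose=(0,-5,S); sL=3/10, sR=3/10; mL=-9/20, mR=-9/20; mL+mR=-9/10 → advance -1; mR−mL=0 → turn +0·90°

0 60/137 60/241 -15450/33017 -18570/33017 2 -6 E
1 10/39 30/113 -1735/4407 -1715/4407 1 -6 S
2 60/109 12/41 -2538/4469 -3114/4469 1 -5 E
3 3/10 3/10 -9/20 -9/20 0 -5 S
final 0 -4 S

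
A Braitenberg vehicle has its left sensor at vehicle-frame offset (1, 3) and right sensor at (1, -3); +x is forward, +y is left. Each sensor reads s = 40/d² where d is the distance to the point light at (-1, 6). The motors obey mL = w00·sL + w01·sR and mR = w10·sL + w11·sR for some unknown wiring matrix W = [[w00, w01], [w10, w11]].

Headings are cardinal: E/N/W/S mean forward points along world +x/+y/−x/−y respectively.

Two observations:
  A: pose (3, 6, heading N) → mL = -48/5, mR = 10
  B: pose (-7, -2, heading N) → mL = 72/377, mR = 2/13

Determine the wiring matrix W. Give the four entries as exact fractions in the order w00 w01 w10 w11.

-1/2 1/2 1/2 0

obs A: pose=(3,6,N) → sL=20, sR=4/5, mL=-48/5, mR=10
obs B: pose=(-7,-2,N) → sL=4/13, sR=20/29, mL=72/377, mR=2/13
sensor matrix S = [[20, 4/5], [4/13, 20/29]]; det S = 25536/1885
solve [mL_A; mL_B] = S·[w00; w01] and [mR_A; mR_B] = S·[w10; w11]:
  w00 = -1/2, w01 = 1/2, w10 = 1/2, w11 = 0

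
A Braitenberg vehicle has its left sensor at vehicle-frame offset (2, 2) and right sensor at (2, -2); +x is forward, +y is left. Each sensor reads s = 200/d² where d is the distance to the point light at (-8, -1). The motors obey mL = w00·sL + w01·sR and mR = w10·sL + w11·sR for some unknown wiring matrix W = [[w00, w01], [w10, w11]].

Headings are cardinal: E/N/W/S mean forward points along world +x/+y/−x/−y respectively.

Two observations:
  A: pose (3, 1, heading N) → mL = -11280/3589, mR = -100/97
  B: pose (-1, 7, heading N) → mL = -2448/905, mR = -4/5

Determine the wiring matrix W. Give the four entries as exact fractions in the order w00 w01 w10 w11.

-1 -1 -1/2 0

obs A: pose=(3,1,N) → sL=200/97, sR=40/37, mL=-11280/3589, mR=-100/97
obs B: pose=(-1,7,N) → sL=8/5, sR=200/181, mL=-2448/905, mR=-4/5
sensor matrix S = [[200/97, 40/37], [8/5, 200/181]]; det S = 356352/649609
solve [mL_A; mL_B] = S·[w00; w01] and [mR_A; mR_B] = S·[w10; w11]:
  w00 = -1, w01 = -1, w10 = -1/2, w11 = 0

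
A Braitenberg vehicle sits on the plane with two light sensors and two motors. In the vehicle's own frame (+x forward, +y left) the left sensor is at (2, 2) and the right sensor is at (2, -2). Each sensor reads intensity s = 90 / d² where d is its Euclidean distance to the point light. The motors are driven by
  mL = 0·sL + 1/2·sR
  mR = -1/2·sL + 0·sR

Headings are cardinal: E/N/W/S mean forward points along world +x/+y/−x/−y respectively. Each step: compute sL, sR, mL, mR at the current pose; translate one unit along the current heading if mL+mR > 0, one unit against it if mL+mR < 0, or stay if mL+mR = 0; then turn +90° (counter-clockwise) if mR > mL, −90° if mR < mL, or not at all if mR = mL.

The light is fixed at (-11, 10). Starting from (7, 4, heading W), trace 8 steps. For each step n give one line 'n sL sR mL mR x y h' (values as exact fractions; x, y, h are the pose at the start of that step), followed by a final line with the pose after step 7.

n=0: pose=(7,4,W); sL=9/32, sR=45/136; mL=45/272, mR=-9/64; mL+mR=27/1088 → advance +1; mR−mL=-333/1088 → turn -1·90°
n=1: pose=(6,4,N); sL=90/241, sR=90/377; mL=45/377, mR=-45/241; mL+mR=-6120/90857 → advance -1; mR−mL=-27810/90857 → turn -1·90°
n=2: pose=(6,3,E); sL=45/193, sR=45/221; mL=45/442, mR=-45/386; mL+mR=-630/42653 → advance -1; mR−mL=-9315/42653 → turn -1·90°
n=3: pose=(5,3,S); sL=2/9, sR=90/277; mL=45/277, mR=-1/9; mL+mR=128/2493 → advance +1; mR−mL=-682/2493 → turn -1·90°
n=4: pose=(5,2,W); sL=45/148, sR=45/116; mL=45/232, mR=-45/296; mL+mR=45/1073 → advance +1; mR−mL=-1485/4292 → turn -1·90°
n=5: pose=(4,2,N); sL=18/41, sR=18/65; mL=9/65, mR=-9/41; mL+mR=-216/2665 → advance -1; mR−mL=-954/2665 → turn -1·90°
n=6: pose=(4,1,E); sL=45/169, sR=9/41; mL=9/82, mR=-45/338; mL+mR=-162/6929 → advance -1; mR−mL=-1683/6929 → turn -1·90°
n=7: pose=(3,1,S); sL=90/377, sR=18/53; mL=9/53, mR=-45/377; mL+mR=1008/19981 → advance +1; mR−mL=-5778/19981 → turn -1·90°

0 9/32 45/136 45/272 -9/64 7 4 W
1 90/241 90/377 45/377 -45/241 6 4 N
2 45/193 45/221 45/442 -45/386 6 3 E
3 2/9 90/277 45/277 -1/9 5 3 S
4 45/148 45/116 45/232 -45/296 5 2 W
5 18/41 18/65 9/65 -9/41 4 2 N
6 45/169 9/41 9/82 -45/338 4 1 E
7 90/377 18/53 9/53 -45/377 3 1 S
final 3 0 W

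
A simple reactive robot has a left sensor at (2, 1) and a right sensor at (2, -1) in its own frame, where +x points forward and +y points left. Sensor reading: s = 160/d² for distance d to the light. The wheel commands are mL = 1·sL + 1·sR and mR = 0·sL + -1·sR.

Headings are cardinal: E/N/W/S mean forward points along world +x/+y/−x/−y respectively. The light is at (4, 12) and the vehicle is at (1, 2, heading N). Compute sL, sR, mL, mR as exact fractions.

2 40/17 74/17 -40/17

left sensor world pos  = (0, 4); dL² = 80
right sensor world pos = (2, 4); dR² = 68
sL = 160/80 = 2
sR = 160/68 = 40/17
mL = 1·sL + 1·sR = 74/17
mR = 0·sL + -1·sR = -40/17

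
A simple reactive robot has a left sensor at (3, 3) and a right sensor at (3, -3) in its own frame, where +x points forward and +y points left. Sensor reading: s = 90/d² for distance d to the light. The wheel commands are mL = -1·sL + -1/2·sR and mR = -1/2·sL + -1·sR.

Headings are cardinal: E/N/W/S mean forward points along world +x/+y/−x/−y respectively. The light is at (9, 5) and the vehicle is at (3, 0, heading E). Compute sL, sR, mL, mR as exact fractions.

90/13 90/73 -7155/949 -4455/949

left sensor world pos  = (6, 3); dL² = 13
right sensor world pos = (6, -3); dR² = 73
sL = 90/13 = 90/13
sR = 90/73 = 90/73
mL = -1·sL + -1/2·sR = -7155/949
mR = -1/2·sL + -1·sR = -4455/949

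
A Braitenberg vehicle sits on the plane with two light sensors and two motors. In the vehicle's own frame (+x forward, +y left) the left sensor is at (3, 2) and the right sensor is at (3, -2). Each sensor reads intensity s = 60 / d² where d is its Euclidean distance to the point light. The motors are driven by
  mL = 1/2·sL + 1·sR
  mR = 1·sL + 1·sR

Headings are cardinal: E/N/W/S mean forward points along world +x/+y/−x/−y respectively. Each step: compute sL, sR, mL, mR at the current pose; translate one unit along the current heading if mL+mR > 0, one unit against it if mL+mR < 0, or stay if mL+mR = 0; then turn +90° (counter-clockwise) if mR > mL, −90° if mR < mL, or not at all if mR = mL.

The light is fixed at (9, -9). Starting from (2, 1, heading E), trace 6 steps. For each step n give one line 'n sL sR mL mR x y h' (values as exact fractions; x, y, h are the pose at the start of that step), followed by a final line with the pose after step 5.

0 3/8 3/4 15/16 9/8 2 1 E
1 60/233 12/37 3906/8621 5016/8621 3 1 N
2 10/27 6/25 287/675 412/675 3 2 W
3 60/89 12/29 1938/2581 2808/2581 2 2 S
4 3/8 3/4 15/16 9/8 2 1 E
5 60/233 12/37 3906/8621 5016/8621 3 1 N
final 3 2 W

n=0: pose=(2,1,E); sL=3/8, sR=3/4; mL=15/16, mR=9/8; mL+mR=33/16 → advance +1; mR−mL=3/16 → turn +1·90°
n=1: pose=(3,1,N); sL=60/233, sR=12/37; mL=3906/8621, mR=5016/8621; mL+mR=8922/8621 → advance +1; mR−mL=30/233 → turn +1·90°
n=2: pose=(3,2,W); sL=10/27, sR=6/25; mL=287/675, mR=412/675; mL+mR=233/225 → advance +1; mR−mL=5/27 → turn +1·90°
n=3: pose=(2,2,S); sL=60/89, sR=12/29; mL=1938/2581, mR=2808/2581; mL+mR=4746/2581 → advance +1; mR−mL=30/89 → turn +1·90°
n=4: pose=(2,1,E); sL=3/8, sR=3/4; mL=15/16, mR=9/8; mL+mR=33/16 → advance +1; mR−mL=3/16 → turn +1·90°
n=5: pose=(3,1,N); sL=60/233, sR=12/37; mL=3906/8621, mR=5016/8621; mL+mR=8922/8621 → advance +1; mR−mL=30/233 → turn +1·90°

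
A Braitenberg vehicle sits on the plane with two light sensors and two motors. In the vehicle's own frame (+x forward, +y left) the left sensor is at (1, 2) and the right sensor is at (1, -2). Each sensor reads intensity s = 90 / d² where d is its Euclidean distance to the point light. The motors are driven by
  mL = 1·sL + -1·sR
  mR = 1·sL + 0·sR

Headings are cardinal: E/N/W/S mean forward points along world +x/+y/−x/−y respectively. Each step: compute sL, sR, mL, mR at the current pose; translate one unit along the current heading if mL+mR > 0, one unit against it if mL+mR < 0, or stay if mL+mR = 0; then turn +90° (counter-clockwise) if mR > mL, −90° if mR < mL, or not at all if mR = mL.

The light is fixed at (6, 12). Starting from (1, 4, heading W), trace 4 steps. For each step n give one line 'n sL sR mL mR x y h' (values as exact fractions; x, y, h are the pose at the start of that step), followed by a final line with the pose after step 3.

n=0: pose=(1,4,W); sL=45/68, sR=5/4; mL=-10/17, mR=45/68; mL+mR=5/68 → advance +1; mR−mL=5/4 → turn +1·90°
n=1: pose=(0,4,S); sL=90/97, sR=18/29; mL=864/2813, mR=90/97; mL+mR=3474/2813 → advance +1; mR−mL=18/29 → turn +1·90°
n=2: pose=(0,3,E); sL=45/37, sR=45/73; mL=1620/2701, mR=45/37; mL+mR=4905/2701 → advance +1; mR−mL=45/73 → turn +1·90°
n=3: pose=(1,3,N); sL=90/113, sR=90/73; mL=-3600/8249, mR=90/113; mL+mR=2970/8249 → advance +1; mR−mL=90/73 → turn +1·90°

0 45/68 5/4 -10/17 45/68 1 4 W
1 90/97 18/29 864/2813 90/97 0 4 S
2 45/37 45/73 1620/2701 45/37 0 3 E
3 90/113 90/73 -3600/8249 90/113 1 3 N
final 1 4 W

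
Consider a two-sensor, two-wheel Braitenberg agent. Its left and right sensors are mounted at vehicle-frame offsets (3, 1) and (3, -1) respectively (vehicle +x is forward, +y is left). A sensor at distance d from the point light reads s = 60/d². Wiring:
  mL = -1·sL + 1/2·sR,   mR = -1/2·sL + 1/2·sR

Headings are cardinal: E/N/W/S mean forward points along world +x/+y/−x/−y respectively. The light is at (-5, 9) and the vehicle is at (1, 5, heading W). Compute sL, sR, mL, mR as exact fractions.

30/17 10/3 -5/51 40/51

left sensor world pos  = (-2, 4); dL² = 34
right sensor world pos = (-2, 6); dR² = 18
sL = 60/34 = 30/17
sR = 60/18 = 10/3
mL = -1·sL + 1/2·sR = -5/51
mR = -1/2·sL + 1/2·sR = 40/51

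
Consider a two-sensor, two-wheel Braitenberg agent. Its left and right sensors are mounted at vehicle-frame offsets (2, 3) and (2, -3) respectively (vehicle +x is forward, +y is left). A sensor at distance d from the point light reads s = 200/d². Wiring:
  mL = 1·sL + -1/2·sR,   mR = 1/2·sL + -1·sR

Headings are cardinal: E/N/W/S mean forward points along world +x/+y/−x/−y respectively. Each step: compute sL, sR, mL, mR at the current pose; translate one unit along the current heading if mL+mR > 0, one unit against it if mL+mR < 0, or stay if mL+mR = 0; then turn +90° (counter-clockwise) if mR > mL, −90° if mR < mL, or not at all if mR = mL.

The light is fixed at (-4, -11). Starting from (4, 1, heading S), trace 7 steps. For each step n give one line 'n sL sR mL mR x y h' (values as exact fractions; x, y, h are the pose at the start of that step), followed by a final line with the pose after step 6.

n=0: pose=(4,1,S); sL=200/221, sR=8/5; mL=116/1105, mR=-1268/1105; mL+mR=-1152/1105 → advance -1; mR−mL=-1384/1105 → turn -1·90°
n=1: pose=(4,2,W); sL=25/17, sR=50/73; mL=1400/1241, mR=125/2482; mL+mR=2925/2482 → advance +1; mR−mL=-2675/2482 → turn -1·90°
n=2: pose=(3,2,N); sL=200/241, sR=8/13; mL=1636/3133, mR=-628/3133; mL+mR=1008/3133 → advance +1; mR−mL=-2264/3133 → turn -1·90°
n=3: pose=(3,3,E); sL=20/37, sR=100/101; mL=170/3737, mR=-2690/3737; mL+mR=-2520/3737 → advance -1; mR−mL=-2860/3737 → turn -1·90°
n=4: pose=(2,3,S); sL=8/9, sR=200/153; mL=4/17, mR=-44/51; mL+mR=-32/51 → advance -1; mR−mL=-56/51 → turn -1·90°
n=5: pose=(2,4,W); sL=5/4, sR=10/17; mL=65/68, mR=5/136; mL+mR=135/136 → advance +1; mR−mL=-125/136 → turn -1·90°
n=6: pose=(1,4,N); sL=200/293, sR=200/353; mL=41300/103429, mR=-23300/103429; mL+mR=18000/103429 → advance +1; mR−mL=-64600/103429 → turn -1·90°

0 200/221 8/5 116/1105 -1268/1105 4 1 S
1 25/17 50/73 1400/1241 125/2482 4 2 W
2 200/241 8/13 1636/3133 -628/3133 3 2 N
3 20/37 100/101 170/3737 -2690/3737 3 3 E
4 8/9 200/153 4/17 -44/51 2 3 S
5 5/4 10/17 65/68 5/136 2 4 W
6 200/293 200/353 41300/103429 -23300/103429 1 4 N
final 1 5 E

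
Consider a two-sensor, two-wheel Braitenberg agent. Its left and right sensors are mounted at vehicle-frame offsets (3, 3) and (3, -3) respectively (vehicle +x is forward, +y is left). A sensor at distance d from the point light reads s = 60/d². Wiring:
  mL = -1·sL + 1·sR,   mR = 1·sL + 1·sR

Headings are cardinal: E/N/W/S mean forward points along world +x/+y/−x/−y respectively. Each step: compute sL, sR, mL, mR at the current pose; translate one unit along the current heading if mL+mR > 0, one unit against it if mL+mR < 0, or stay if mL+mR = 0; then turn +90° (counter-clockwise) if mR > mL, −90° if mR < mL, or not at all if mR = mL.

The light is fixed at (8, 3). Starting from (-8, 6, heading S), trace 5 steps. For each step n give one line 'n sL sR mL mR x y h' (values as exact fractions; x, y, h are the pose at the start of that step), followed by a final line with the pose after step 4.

0 60/169 60/361 -11520/61009 31800/61009 -8 6 S
1 30/97 6/17 72/1649 1092/1649 -8 5 E
2 60/349 60/169 10800/58981 31080/58981 -7 5 N
3 5/27 1/6 -1/54 19/54 -7 6 W
4 60/169 60/361 -11520/61009 31800/61009 -8 6 S
final -8 5 E

n=0: pose=(-8,6,S); sL=60/169, sR=60/361; mL=-11520/61009, mR=31800/61009; mL+mR=120/361 → advance +1; mR−mL=120/169 → turn +1·90°
n=1: pose=(-8,5,E); sL=30/97, sR=6/17; mL=72/1649, mR=1092/1649; mL+mR=12/17 → advance +1; mR−mL=60/97 → turn +1·90°
n=2: pose=(-7,5,N); sL=60/349, sR=60/169; mL=10800/58981, mR=31080/58981; mL+mR=120/169 → advance +1; mR−mL=120/349 → turn +1·90°
n=3: pose=(-7,6,W); sL=5/27, sR=1/6; mL=-1/54, mR=19/54; mL+mR=1/3 → advance +1; mR−mL=10/27 → turn +1·90°
n=4: pose=(-8,6,S); sL=60/169, sR=60/361; mL=-11520/61009, mR=31800/61009; mL+mR=120/361 → advance +1; mR−mL=120/169 → turn +1·90°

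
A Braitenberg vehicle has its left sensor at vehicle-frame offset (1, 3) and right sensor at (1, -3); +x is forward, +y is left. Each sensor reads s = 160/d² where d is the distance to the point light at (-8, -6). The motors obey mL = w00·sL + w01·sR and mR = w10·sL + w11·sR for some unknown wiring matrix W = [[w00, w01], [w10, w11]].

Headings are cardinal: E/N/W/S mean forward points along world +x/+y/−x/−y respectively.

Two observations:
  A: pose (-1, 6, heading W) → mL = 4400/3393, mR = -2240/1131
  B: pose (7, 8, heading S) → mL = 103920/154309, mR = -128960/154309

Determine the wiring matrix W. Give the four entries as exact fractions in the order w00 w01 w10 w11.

obs A: pose=(-1,6,W) → sL=160/117, sR=160/261, mL=4400/3393, mR=-2240/1131
obs B: pose=(7,8,S) → sL=160/493, sR=160/313, mL=103920/154309, mR=-128960/154309
sensor matrix S = [[160/117, 160/261], [160/493, 160/313]]; det S = 261836800/523570437
solve [mL_A; mL_B] = S·[w00; w01] and [mR_A; mR_B] = S·[w10; w11]:
  w00 = 1/2, w01 = 1, w10 = -1, w11 = -1

1/2 1 -1 -1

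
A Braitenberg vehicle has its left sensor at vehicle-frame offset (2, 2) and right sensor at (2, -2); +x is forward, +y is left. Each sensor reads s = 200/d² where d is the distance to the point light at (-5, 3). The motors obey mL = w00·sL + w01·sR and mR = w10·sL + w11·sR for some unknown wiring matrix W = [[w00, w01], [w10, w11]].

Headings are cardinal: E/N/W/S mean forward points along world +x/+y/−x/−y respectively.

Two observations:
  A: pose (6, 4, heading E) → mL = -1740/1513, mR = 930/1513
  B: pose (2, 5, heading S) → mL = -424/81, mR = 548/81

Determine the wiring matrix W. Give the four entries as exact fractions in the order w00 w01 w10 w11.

obs A: pose=(6,4,E) → sL=100/89, sR=20/17, mL=-1740/1513, mR=930/1513
obs B: pose=(2,5,S) → sL=200/81, sR=8, mL=-424/81, mR=548/81
sensor matrix S = [[100/89, 20/17], [200/81, 8]]; det S = 745600/122553
solve [mL_A; mL_B] = S·[w00; w01] and [mR_A; mR_B] = S·[w10; w11]:
  w00 = -1/2, w01 = -1/2, w10 = -1/2, w11 = 1

-1/2 -1/2 -1/2 1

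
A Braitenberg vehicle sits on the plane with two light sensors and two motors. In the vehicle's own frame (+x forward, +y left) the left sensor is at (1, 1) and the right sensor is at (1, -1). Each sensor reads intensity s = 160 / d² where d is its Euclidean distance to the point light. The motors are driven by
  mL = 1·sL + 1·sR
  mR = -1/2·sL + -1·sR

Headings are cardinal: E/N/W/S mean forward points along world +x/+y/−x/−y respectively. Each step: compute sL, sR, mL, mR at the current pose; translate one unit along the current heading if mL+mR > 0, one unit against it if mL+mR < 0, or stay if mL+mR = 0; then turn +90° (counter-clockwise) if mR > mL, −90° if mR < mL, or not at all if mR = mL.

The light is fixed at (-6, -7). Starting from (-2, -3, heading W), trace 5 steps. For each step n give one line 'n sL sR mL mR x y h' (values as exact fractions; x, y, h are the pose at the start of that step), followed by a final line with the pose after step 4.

0 80/9 80/17 2080/153 -1400/153 -2 -3 W
1 160/29 160/41 11200/1189 -7920/1189 -3 -3 N
2 40/13 5 105/13 -85/13 -3 -2 E
3 160/41 32/5 2112/205 -1712/205 -2 -2 S
4 80/9 80/17 2080/153 -1400/153 -2 -3 W
final -3 -3 N

n=0: pose=(-2,-3,W); sL=80/9, sR=80/17; mL=2080/153, mR=-1400/153; mL+mR=40/9 → advance +1; mR−mL=-1160/51 → turn -1·90°
n=1: pose=(-3,-3,N); sL=160/29, sR=160/41; mL=11200/1189, mR=-7920/1189; mL+mR=80/29 → advance +1; mR−mL=-19120/1189 → turn -1·90°
n=2: pose=(-3,-2,E); sL=40/13, sR=5; mL=105/13, mR=-85/13; mL+mR=20/13 → advance +1; mR−mL=-190/13 → turn -1·90°
n=3: pose=(-2,-2,S); sL=160/41, sR=32/5; mL=2112/205, mR=-1712/205; mL+mR=80/41 → advance +1; mR−mL=-3824/205 → turn -1·90°
n=4: pose=(-2,-3,W); sL=80/9, sR=80/17; mL=2080/153, mR=-1400/153; mL+mR=40/9 → advance +1; mR−mL=-1160/51 → turn -1·90°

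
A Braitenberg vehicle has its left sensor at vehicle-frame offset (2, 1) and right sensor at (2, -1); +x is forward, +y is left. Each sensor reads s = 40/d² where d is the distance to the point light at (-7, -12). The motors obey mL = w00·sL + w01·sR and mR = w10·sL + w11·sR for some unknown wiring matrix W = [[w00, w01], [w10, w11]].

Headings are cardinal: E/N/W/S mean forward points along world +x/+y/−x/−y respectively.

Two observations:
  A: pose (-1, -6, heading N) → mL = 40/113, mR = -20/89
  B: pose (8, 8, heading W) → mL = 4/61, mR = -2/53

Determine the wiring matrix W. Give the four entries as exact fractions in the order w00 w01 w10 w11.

obs A: pose=(-1,-6,N) → sL=40/89, sR=40/113, mL=40/113, mR=-20/89
obs B: pose=(8,8,W) → sL=4/53, sR=4/61, mL=4/61, mR=-2/53
sensor matrix S = [[40/89, 40/113], [4/53, 4/61]]; det S = 89600/32514281
solve [mL_A; mL_B] = S·[w00; w01] and [mR_A; mR_B] = S·[w10; w11]:
  w00 = 0, w01 = 1, w10 = -1/2, w11 = 0

0 1 -1/2 0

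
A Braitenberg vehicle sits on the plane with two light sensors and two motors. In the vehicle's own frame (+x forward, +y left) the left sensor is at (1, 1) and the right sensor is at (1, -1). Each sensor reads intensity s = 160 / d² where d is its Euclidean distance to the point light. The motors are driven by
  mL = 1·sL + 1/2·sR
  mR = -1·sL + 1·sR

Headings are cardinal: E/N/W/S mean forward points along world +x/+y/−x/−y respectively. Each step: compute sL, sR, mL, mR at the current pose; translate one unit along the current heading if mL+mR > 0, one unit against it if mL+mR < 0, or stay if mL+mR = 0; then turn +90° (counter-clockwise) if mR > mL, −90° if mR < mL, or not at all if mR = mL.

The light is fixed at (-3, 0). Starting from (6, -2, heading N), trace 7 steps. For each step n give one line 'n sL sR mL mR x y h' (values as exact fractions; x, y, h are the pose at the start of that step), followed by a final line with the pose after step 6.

0 32/13 160/101 4272/1313 -1152/1313 6 -2 N
1 8/5 20/13 154/65 -4/65 6 -1 E
2 32/25 32/17 944/425 256/425 7 -1 S
3 16/9 80/41 1016/369 64/369 7 -2 W
4 32/13 160/101 4272/1313 -1152/1313 6 -2 N
5 8/5 20/13 154/65 -4/65 6 -1 E
6 32/25 32/17 944/425 256/425 7 -1 S
final 7 -2 W

n=0: pose=(6,-2,N); sL=32/13, sR=160/101; mL=4272/1313, mR=-1152/1313; mL+mR=240/101 → advance +1; mR−mL=-5424/1313 → turn -1·90°
n=1: pose=(6,-1,E); sL=8/5, sR=20/13; mL=154/65, mR=-4/65; mL+mR=30/13 → advance +1; mR−mL=-158/65 → turn -1·90°
n=2: pose=(7,-1,S); sL=32/25, sR=32/17; mL=944/425, mR=256/425; mL+mR=48/17 → advance +1; mR−mL=-688/425 → turn -1·90°
n=3: pose=(7,-2,W); sL=16/9, sR=80/41; mL=1016/369, mR=64/369; mL+mR=120/41 → advance +1; mR−mL=-952/369 → turn -1·90°
n=4: pose=(6,-2,N); sL=32/13, sR=160/101; mL=4272/1313, mR=-1152/1313; mL+mR=240/101 → advance +1; mR−mL=-5424/1313 → turn -1·90°
n=5: pose=(6,-1,E); sL=8/5, sR=20/13; mL=154/65, mR=-4/65; mL+mR=30/13 → advance +1; mR−mL=-158/65 → turn -1·90°
n=6: pose=(7,-1,S); sL=32/25, sR=32/17; mL=944/425, mR=256/425; mL+mR=48/17 → advance +1; mR−mL=-688/425 → turn -1·90°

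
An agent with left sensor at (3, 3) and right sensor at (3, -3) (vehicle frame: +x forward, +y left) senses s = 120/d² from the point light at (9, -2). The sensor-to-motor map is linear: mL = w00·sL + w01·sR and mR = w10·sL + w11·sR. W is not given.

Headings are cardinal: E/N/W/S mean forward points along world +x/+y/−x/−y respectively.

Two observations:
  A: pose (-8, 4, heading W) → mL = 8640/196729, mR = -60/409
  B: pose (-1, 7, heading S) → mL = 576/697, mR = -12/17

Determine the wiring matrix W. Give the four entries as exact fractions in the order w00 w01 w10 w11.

obs A: pose=(-8,4,W) → sL=120/409, sR=120/481, mL=8640/196729, mR=-60/409
obs B: pose=(-1,7,S) → sL=24/17, sR=24/41, mL=576/697, mR=-12/17
sensor matrix S = [[120/409, 120/481], [24/17, 24/41]]; det S = -24744960/137120113
solve [mL_A; mL_B] = S·[w00; w01] and [mR_A; mR_B] = S·[w10; w11]:
  w00 = 1, w01 = -1, w10 = -1/2, w11 = 0

1 -1 -1/2 0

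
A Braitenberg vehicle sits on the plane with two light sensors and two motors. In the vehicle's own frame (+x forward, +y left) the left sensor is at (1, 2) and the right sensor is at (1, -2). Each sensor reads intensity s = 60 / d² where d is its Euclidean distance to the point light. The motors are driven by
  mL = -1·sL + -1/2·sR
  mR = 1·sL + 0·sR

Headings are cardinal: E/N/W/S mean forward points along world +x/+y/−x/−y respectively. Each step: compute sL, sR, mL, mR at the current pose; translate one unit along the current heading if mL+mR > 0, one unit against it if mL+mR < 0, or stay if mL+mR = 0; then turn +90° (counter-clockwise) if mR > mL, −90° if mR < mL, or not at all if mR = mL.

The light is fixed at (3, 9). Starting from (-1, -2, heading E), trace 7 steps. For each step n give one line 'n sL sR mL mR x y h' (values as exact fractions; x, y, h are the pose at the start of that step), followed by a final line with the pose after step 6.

0 2/3 30/89 -223/267 2/3 -1 -2 E
1 60/149 60/109 -11010/16241 60/149 -2 -2 N
2 15/58 15/34 -945/1972 15/58 -2 -3 W
3 60/173 12/41 -3498/7093 60/173 -1 -3 S
4 2/3 30/89 -223/267 2/3 -1 -2 E
5 60/149 60/109 -11010/16241 60/149 -2 -2 N
6 15/58 15/34 -945/1972 15/58 -2 -3 W
final -1 -3 S

n=0: pose=(-1,-2,E); sL=2/3, sR=30/89; mL=-223/267, mR=2/3; mL+mR=-15/89 → advance -1; mR−mL=401/267 → turn +1·90°
n=1: pose=(-2,-2,N); sL=60/149, sR=60/109; mL=-11010/16241, mR=60/149; mL+mR=-30/109 → advance -1; mR−mL=17550/16241 → turn +1·90°
n=2: pose=(-2,-3,W); sL=15/58, sR=15/34; mL=-945/1972, mR=15/58; mL+mR=-15/68 → advance -1; mR−mL=1455/1972 → turn +1·90°
n=3: pose=(-1,-3,S); sL=60/173, sR=12/41; mL=-3498/7093, mR=60/173; mL+mR=-6/41 → advance -1; mR−mL=5958/7093 → turn +1·90°
n=4: pose=(-1,-2,E); sL=2/3, sR=30/89; mL=-223/267, mR=2/3; mL+mR=-15/89 → advance -1; mR−mL=401/267 → turn +1·90°
n=5: pose=(-2,-2,N); sL=60/149, sR=60/109; mL=-11010/16241, mR=60/149; mL+mR=-30/109 → advance -1; mR−mL=17550/16241 → turn +1·90°
n=6: pose=(-2,-3,W); sL=15/58, sR=15/34; mL=-945/1972, mR=15/58; mL+mR=-15/68 → advance -1; mR−mL=1455/1972 → turn +1·90°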